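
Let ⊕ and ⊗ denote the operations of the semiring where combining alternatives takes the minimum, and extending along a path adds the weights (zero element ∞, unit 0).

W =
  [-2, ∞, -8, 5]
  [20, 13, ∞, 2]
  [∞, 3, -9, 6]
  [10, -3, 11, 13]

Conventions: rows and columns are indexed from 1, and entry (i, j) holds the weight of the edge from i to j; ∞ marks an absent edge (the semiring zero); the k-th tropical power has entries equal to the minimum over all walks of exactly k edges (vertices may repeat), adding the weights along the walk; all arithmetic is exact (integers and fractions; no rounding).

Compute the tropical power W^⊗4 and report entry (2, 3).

W^⊗2:
  [-4, -5, -17, -2]
  [12, -1, 12, 15]
  [16, -6, -18, -3]
  [8, 10, 2, -1]
W^⊗3:
  [-6, -14, -26, -11]
  [10, 12, 3, 1]
  [7, -15, -27, -12]
  [6, -4, -7, 8]
W^⊗4:
  [-8, -23, -35, -20]
  [8, -2, -6, 9]
  [-2, -24, -36, -21]
  [4, -4, -16, -2]
Key observation: the optimum is the walk 2->1->3->3->3, with weight 20 + (-8) + (-9) + (-9) = -6.
Optimal value attained by: walk 2->1->3->3->3.
Answer: (W^⊗4)[2][3] = -6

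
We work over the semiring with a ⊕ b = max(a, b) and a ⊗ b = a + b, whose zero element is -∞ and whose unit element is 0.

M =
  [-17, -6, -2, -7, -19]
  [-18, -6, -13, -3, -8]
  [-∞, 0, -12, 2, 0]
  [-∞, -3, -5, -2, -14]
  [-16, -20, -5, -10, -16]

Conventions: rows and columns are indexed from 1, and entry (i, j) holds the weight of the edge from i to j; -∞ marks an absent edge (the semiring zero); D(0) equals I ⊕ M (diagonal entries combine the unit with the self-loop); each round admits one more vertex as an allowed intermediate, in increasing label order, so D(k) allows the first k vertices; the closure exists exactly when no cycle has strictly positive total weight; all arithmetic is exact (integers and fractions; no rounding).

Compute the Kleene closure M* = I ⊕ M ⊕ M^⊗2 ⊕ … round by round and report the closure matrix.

D(0):
  [0, -6, -2, -7, -19]
  [-18, 0, -13, -3, -8]
  [-∞, 0, 0, 2, 0]
  [-∞, -3, -5, 0, -14]
  [-16, -20, -5, -10, 0]
D(1):
  [0, -6, -2, -7, -19]
  [-18, 0, -13, -3, -8]
  [-∞, 0, 0, 2, 0]
  [-∞, -3, -5, 0, -14]
  [-16, -20, -5, -10, 0]
D(2):
  [0, -6, -2, -7, -14]
  [-18, 0, -13, -3, -8]
  [-18, 0, 0, 2, 0]
  [-21, -3, -5, 0, -11]
  [-16, -20, -5, -10, 0]
D(3):
  [0, -2, -2, 0, -2]
  [-18, 0, -13, -3, -8]
  [-18, 0, 0, 2, 0]
  [-21, -3, -5, 0, -5]
  [-16, -5, -5, -3, 0]
D(4):
  [0, -2, -2, 0, -2]
  [-18, 0, -8, -3, -8]
  [-18, 0, 0, 2, 0]
  [-21, -3, -5, 0, -5]
  [-16, -5, -5, -3, 0]
D(5):
  [0, -2, -2, 0, -2]
  [-18, 0, -8, -3, -8]
  [-16, 0, 0, 2, 0]
  [-21, -3, -5, 0, -5]
  [-16, -5, -5, -3, 0]
Answer: M* = [[0, -2, -2, 0, -2], [-18, 0, -8, -3, -8], [-16, 0, 0, 2, 0], [-21, -3, -5, 0, -5], [-16, -5, -5, -3, 0]]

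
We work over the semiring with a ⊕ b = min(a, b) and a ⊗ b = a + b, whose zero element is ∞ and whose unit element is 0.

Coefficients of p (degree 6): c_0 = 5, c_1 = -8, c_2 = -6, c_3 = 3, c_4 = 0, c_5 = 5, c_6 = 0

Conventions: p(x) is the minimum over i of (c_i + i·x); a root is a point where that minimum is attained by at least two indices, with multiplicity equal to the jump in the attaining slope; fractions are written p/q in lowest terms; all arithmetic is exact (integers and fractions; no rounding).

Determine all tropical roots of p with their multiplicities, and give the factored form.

hull edge (i=0, c=5) to (i=1, c=-8): slope -13, span 1
hull edge (i=1, c=-8) to (i=6, c=0): slope 8/5, span 5
Factored form: p(x) = 0 ⊗ (x ⊕ (-8/5)) ⊗ (x ⊕ (-8/5)) ⊗ (x ⊕ (-8/5)) ⊗ (x ⊕ (-8/5)) ⊗ (x ⊕ (-8/5)) ⊗ (x ⊕ 13)
Answer: roots = -8/5 (mult 5), 13 (mult 1)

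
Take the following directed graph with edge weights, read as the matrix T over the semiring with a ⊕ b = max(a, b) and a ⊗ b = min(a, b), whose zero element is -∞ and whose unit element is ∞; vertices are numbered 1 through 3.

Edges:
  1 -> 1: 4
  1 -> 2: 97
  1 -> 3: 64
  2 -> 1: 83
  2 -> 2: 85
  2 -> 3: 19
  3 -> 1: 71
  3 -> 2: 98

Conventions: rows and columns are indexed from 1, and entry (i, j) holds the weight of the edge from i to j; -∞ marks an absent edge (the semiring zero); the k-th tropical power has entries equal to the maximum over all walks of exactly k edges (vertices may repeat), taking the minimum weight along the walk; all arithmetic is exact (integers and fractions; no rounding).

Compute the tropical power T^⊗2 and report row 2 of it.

T^⊗2:
  [83, 85, 19]
  [83, 85, 64]
  [83, 85, 64]
Answer: row 2 of T^⊗2 = [83, 85, 64]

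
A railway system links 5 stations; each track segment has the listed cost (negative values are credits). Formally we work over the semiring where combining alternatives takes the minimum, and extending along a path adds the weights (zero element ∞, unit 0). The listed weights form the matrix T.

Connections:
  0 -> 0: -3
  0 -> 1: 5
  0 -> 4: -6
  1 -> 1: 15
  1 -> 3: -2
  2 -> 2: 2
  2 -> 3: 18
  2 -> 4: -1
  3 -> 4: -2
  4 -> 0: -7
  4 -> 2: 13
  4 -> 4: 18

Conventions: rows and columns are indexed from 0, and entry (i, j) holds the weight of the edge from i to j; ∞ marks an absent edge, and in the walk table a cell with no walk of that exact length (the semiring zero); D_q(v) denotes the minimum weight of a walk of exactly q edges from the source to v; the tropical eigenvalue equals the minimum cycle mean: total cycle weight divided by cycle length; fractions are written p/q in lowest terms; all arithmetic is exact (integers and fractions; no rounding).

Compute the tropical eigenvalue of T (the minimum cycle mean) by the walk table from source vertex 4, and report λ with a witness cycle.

q=0: [∞, ∞, ∞, ∞, 0]
q=1: [-7, ∞, 13, ∞, 18]
q=2: [-10, -2, 15, 31, -13]
q=3: [-20, -5, 0, -4, -16]
q=4: [-23, -15, -3, -7, -26]
q=5: [-33, -18, -13, -17, -29]
Optimal cycle mean attained by: cycle 0->4->0, total (-6) + (-7), length 2.
Answer: λ = -13/2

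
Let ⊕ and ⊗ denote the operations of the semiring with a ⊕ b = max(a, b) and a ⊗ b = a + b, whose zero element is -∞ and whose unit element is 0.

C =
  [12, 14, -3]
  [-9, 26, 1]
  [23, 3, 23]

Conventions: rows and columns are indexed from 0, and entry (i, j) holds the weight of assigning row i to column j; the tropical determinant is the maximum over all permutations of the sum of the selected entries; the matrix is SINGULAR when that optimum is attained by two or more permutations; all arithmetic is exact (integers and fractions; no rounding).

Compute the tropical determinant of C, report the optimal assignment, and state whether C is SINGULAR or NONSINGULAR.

σ = (0, 1, 2): 12 + 26 + 23 = 61
σ = (0, 2, 1): 12 + 1 + 3 = 16
σ = (1, 0, 2): 14 + (-9) + 23 = 28
σ = (1, 2, 0): 14 + 1 + 23 = 38
σ = (2, 0, 1): (-3) + (-9) + 3 = -9
σ = (2, 1, 0): (-3) + 26 + 23 = 46
Optimal value attained by: σ = (0, 1, 2).
Answer: det⊕(C) = 61; verdict: NONSINGULAR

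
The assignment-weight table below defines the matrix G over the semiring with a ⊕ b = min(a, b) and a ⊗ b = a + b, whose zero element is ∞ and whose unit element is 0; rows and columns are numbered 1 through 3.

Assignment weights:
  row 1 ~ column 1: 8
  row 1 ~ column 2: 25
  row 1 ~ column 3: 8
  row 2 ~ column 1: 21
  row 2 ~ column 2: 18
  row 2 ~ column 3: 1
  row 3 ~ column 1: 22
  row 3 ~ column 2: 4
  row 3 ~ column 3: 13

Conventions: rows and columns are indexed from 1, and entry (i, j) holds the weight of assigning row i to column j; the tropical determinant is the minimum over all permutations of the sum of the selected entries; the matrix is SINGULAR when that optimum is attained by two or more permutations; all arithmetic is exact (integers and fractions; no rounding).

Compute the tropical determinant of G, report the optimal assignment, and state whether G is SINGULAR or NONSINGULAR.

σ = (1, 2, 3): 8 + 18 + 13 = 39
σ = (1, 3, 2): 8 + 1 + 4 = 13
σ = (2, 1, 3): 25 + 21 + 13 = 59
σ = (2, 3, 1): 25 + 1 + 22 = 48
σ = (3, 1, 2): 8 + 21 + 4 = 33
σ = (3, 2, 1): 8 + 18 + 22 = 48
Optimal value attained by: σ = (1, 3, 2).
Answer: det⊕(G) = 13; verdict: NONSINGULAR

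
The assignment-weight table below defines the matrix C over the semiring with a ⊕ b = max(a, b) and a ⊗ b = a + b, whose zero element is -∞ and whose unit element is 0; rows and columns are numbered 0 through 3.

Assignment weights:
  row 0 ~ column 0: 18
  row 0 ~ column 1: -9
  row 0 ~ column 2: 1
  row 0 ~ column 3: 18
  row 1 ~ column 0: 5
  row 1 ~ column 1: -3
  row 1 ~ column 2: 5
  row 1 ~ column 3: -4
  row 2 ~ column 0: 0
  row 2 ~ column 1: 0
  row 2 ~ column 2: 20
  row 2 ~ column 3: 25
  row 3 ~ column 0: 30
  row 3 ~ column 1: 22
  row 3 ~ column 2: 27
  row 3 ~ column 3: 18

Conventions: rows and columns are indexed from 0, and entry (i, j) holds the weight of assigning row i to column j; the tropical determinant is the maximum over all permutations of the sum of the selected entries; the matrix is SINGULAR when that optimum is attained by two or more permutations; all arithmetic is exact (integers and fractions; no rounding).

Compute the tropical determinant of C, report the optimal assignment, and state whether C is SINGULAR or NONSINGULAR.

σ = (0, 1, 2, 3): 18 + (-3) + 20 + 18 = 53
σ = (0, 1, 3, 2): 18 + (-3) + 25 + 27 = 67
σ = (0, 2, 1, 3): 18 + 5 + 0 + 18 = 41
σ = (0, 2, 3, 1): 18 + 5 + 25 + 22 = 70
σ = (0, 3, 1, 2): 18 + (-4) + 0 + 27 = 41
σ = (0, 3, 2, 1): 18 + (-4) + 20 + 22 = 56
σ = (1, 0, 2, 3): (-9) + 5 + 20 + 18 = 34
σ = (1, 0, 3, 2): (-9) + 5 + 25 + 27 = 48
σ = (1, 2, 0, 3): (-9) + 5 + 0 + 18 = 14
σ = (1, 2, 3, 0): (-9) + 5 + 25 + 30 = 51
σ = (1, 3, 0, 2): (-9) + (-4) + 0 + 27 = 14
σ = (1, 3, 2, 0): (-9) + (-4) + 20 + 30 = 37
σ = (2, 0, 1, 3): 1 + 5 + 0 + 18 = 24
σ = (2, 0, 3, 1): 1 + 5 + 25 + 22 = 53
σ = (2, 1, 0, 3): 1 + (-3) + 0 + 18 = 16
σ = (2, 1, 3, 0): 1 + (-3) + 25 + 30 = 53
σ = (2, 3, 0, 1): 1 + (-4) + 0 + 22 = 19
σ = (2, 3, 1, 0): 1 + (-4) + 0 + 30 = 27
σ = (3, 0, 1, 2): 18 + 5 + 0 + 27 = 50
σ = (3, 0, 2, 1): 18 + 5 + 20 + 22 = 65
σ = (3, 1, 0, 2): 18 + (-3) + 0 + 27 = 42
σ = (3, 1, 2, 0): 18 + (-3) + 20 + 30 = 65
σ = (3, 2, 0, 1): 18 + 5 + 0 + 22 = 45
σ = (3, 2, 1, 0): 18 + 5 + 0 + 30 = 53
Optimal value attained by: σ = (0, 2, 3, 1).
Answer: det⊕(C) = 70; verdict: NONSINGULAR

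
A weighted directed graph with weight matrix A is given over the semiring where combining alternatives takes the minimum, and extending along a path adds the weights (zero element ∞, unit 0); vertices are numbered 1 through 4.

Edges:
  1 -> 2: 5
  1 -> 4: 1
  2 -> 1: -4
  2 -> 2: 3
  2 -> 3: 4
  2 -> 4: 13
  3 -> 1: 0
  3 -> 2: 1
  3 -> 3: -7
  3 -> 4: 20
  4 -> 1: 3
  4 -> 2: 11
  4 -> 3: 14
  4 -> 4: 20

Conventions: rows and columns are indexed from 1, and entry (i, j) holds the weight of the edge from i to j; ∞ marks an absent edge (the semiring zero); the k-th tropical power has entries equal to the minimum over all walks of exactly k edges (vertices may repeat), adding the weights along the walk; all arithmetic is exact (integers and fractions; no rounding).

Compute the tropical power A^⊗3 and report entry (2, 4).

A^⊗2:
  [1, 8, 9, 18]
  [-1, 1, -3, -3]
  [-7, -6, -14, 1]
  [7, 8, 7, 4]
A^⊗3:
  [4, 6, 2, 2]
  [-3, -2, -10, 0]
  [-14, -13, -21, -6]
  [4, 8, 0, 8]
Key observation: the optimum is the walk 2->2->1->4, with weight 3 + (-4) + 1 = 0.
Optimal value attained by: walk 2->2->1->4.
Answer: (A^⊗3)[2][4] = 0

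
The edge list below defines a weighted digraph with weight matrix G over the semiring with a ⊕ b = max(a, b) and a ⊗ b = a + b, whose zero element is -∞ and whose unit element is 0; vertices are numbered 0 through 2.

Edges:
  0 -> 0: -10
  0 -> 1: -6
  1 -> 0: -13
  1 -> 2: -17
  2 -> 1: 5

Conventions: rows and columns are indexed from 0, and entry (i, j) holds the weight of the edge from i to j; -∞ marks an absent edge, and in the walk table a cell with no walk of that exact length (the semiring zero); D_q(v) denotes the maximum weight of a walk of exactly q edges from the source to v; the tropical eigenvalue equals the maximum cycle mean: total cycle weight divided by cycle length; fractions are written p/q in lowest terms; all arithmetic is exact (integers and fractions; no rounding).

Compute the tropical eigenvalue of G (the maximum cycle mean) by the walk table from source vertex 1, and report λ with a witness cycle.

q=0: [-∞, 0, -∞]
q=1: [-13, -∞, -17]
q=2: [-23, -12, -∞]
q=3: [-25, -29, -29]
Optimal cycle mean attained by: cycle 1->2->1, total (-17) + 5, length 2.
Answer: λ = -6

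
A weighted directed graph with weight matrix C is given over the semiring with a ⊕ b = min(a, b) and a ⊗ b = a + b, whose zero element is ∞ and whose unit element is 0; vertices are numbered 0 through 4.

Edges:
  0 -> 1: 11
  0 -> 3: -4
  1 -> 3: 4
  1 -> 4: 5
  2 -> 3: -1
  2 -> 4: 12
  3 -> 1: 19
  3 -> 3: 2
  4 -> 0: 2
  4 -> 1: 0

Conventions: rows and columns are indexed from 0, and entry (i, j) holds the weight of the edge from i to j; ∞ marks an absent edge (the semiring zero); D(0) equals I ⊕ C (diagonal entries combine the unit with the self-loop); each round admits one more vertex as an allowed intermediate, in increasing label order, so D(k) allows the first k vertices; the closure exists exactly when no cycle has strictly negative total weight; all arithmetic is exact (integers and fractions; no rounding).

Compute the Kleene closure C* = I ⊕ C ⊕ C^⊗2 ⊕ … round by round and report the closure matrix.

D(0):
  [0, 11, ∞, -4, ∞]
  [∞, 0, ∞, 4, 5]
  [∞, ∞, 0, -1, 12]
  [∞, 19, ∞, 0, ∞]
  [2, 0, ∞, ∞, 0]
D(1):
  [0, 11, ∞, -4, ∞]
  [∞, 0, ∞, 4, 5]
  [∞, ∞, 0, -1, 12]
  [∞, 19, ∞, 0, ∞]
  [2, 0, ∞, -2, 0]
D(2):
  [0, 11, ∞, -4, 16]
  [∞, 0, ∞, 4, 5]
  [∞, ∞, 0, -1, 12]
  [∞, 19, ∞, 0, 24]
  [2, 0, ∞, -2, 0]
D(3):
  [0, 11, ∞, -4, 16]
  [∞, 0, ∞, 4, 5]
  [∞, ∞, 0, -1, 12]
  [∞, 19, ∞, 0, 24]
  [2, 0, ∞, -2, 0]
D(4):
  [0, 11, ∞, -4, 16]
  [∞, 0, ∞, 4, 5]
  [∞, 18, 0, -1, 12]
  [∞, 19, ∞, 0, 24]
  [2, 0, ∞, -2, 0]
D(5):
  [0, 11, ∞, -4, 16]
  [7, 0, ∞, 3, 5]
  [14, 12, 0, -1, 12]
  [26, 19, ∞, 0, 24]
  [2, 0, ∞, -2, 0]
Answer: C* = [[0, 11, ∞, -4, 16], [7, 0, ∞, 3, 5], [14, 12, 0, -1, 12], [26, 19, ∞, 0, 24], [2, 0, ∞, -2, 0]]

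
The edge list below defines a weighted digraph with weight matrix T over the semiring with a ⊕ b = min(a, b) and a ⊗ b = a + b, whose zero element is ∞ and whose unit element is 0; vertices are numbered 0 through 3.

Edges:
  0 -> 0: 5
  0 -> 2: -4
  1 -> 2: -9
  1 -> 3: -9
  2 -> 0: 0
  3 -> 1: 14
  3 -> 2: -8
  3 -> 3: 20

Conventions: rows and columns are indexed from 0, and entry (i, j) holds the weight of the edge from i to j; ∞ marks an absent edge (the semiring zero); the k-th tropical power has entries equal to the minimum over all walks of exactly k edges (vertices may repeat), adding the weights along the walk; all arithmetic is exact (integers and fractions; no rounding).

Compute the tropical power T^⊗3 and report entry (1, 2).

T^⊗2:
  [-4, ∞, 1, ∞]
  [-9, 5, -17, 11]
  [5, ∞, -4, ∞]
  [-8, 34, 5, 5]
T^⊗3:
  [1, ∞, -8, ∞]
  [-17, 25, -13, -4]
  [-4, ∞, 1, ∞]
  [-3, 19, -12, 25]
Key observation: the optimum is the walk 1->2->0->2, with weight (-9) + 0 + (-4) = -13.
Optimal value attained by: walk 1->2->0->2.
Answer: (T^⊗3)[1][2] = -13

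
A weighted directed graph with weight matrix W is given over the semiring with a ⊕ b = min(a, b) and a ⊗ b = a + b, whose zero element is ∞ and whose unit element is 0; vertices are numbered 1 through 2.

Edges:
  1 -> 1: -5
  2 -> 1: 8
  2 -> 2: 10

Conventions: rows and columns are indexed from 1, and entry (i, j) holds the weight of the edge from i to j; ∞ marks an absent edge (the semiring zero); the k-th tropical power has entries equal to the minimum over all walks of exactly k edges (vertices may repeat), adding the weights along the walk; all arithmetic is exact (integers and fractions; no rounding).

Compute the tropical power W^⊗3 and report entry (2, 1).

W^⊗2:
  [-10, ∞]
  [3, 20]
W^⊗3:
  [-15, ∞]
  [-2, 30]
Key observation: the optimum is the walk 2->1->1->1, with weight 8 + (-5) + (-5) = -2.
Optimal value attained by: walk 2->1->1->1.
Answer: (W^⊗3)[2][1] = -2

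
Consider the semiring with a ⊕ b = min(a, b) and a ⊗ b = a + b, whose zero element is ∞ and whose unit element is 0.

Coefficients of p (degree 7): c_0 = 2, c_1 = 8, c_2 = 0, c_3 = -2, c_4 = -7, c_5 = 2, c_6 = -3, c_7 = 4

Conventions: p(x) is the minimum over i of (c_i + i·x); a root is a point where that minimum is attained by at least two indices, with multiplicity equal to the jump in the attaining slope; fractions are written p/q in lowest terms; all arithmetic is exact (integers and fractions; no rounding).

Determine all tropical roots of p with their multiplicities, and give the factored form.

hull edge (i=0, c=2) to (i=4, c=-7): slope -9/4, span 4
hull edge (i=4, c=-7) to (i=6, c=-3): slope 2, span 2
hull edge (i=6, c=-3) to (i=7, c=4): slope 7, span 1
Factored form: p(x) = 4 ⊗ (x ⊕ (-7)) ⊗ (x ⊕ (-2)) ⊗ (x ⊕ (-2)) ⊗ (x ⊕ 9/4) ⊗ (x ⊕ 9/4) ⊗ (x ⊕ 9/4) ⊗ (x ⊕ 9/4)
Answer: roots = -7 (mult 1), -2 (mult 2), 9/4 (mult 4)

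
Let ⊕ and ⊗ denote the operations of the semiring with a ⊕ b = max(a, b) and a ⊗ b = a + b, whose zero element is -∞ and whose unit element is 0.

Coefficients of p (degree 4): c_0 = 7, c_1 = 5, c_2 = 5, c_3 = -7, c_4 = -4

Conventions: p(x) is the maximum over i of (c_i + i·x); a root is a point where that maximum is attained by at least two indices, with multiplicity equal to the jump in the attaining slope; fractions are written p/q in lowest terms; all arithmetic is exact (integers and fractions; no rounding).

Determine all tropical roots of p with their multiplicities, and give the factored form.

hull edge (i=0, c=7) to (i=2, c=5): slope -1, span 2
hull edge (i=2, c=5) to (i=4, c=-4): slope -9/2, span 2
Factored form: p(x) = -4 ⊗ (x ⊕ 1) ⊗ (x ⊕ 1) ⊗ (x ⊕ 9/2) ⊗ (x ⊕ 9/2)
Answer: roots = 1 (mult 2), 9/2 (mult 2)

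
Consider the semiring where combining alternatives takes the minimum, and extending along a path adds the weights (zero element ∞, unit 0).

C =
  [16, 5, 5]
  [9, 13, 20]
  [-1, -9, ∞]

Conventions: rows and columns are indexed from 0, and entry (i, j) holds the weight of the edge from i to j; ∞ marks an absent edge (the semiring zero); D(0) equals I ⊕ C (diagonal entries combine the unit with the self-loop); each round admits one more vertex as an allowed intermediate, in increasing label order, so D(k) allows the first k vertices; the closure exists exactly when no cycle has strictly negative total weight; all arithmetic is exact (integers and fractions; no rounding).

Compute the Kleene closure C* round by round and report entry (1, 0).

D(0):
  [0, 5, 5]
  [9, 0, 20]
  [-1, -9, 0]
D(1):
  [0, 5, 5]
  [9, 0, 14]
  [-1, -9, 0]
D(2):
  [0, 5, 5]
  [9, 0, 14]
  [-1, -9, 0]
D(3):
  [0, -4, 5]
  [9, 0, 14]
  [-1, -9, 0]
Answer: C*[1][0] = 9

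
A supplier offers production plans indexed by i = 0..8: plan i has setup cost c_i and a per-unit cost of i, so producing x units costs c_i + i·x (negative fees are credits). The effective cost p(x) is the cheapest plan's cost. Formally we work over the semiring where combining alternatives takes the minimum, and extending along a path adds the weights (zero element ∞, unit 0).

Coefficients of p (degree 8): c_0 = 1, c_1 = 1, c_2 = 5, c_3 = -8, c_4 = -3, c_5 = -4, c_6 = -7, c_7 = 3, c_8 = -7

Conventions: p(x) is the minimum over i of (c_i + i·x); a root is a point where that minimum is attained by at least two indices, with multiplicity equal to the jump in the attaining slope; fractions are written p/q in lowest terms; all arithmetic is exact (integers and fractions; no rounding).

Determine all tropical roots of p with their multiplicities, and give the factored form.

hull edge (i=0, c=1) to (i=3, c=-8): slope -3, span 3
hull edge (i=3, c=-8) to (i=8, c=-7): slope 1/5, span 5
Factored form: p(x) = -7 ⊗ (x ⊕ (-1/5)) ⊗ (x ⊕ (-1/5)) ⊗ (x ⊕ (-1/5)) ⊗ (x ⊕ (-1/5)) ⊗ (x ⊕ (-1/5)) ⊗ (x ⊕ 3) ⊗ (x ⊕ 3) ⊗ (x ⊕ 3)
Answer: roots = -1/5 (mult 5), 3 (mult 3)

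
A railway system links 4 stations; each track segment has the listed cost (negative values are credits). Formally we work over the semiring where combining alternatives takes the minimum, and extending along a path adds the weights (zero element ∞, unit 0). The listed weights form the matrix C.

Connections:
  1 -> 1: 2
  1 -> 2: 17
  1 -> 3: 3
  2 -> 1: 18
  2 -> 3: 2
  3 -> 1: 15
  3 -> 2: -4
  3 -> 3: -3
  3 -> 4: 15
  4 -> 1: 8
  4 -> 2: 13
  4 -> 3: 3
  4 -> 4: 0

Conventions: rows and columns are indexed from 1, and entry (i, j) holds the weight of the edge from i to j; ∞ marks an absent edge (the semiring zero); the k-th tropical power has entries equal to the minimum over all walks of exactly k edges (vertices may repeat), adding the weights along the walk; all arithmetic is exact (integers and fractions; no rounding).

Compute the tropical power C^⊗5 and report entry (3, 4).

C^⊗2:
  [4, -1, 0, 18]
  [17, -2, -1, 17]
  [12, -7, -6, 12]
  [8, -1, 0, 0]
C^⊗3:
  [6, -4, -3, 15]
  [14, -5, -4, 14]
  [9, -10, -9, 9]
  [8, -4, -3, 0]
C^⊗4:
  [8, -7, -6, 12]
  [11, -8, -7, 11]
  [6, -13, -12, 6]
  [8, -7, -6, 0]
C^⊗5:
  [9, -10, -9, 9]
  [8, -11, -10, 8]
  [3, -16, -15, 3]
  [8, -10, -9, 0]
Key observation: the optimum is the walk 3->3->3->3->3->4, with weight (-3) + (-3) + (-3) + (-3) + 15 = 3.
Optimal value attained by: walk 3->3->3->3->3->4.
Answer: (C^⊗5)[3][4] = 3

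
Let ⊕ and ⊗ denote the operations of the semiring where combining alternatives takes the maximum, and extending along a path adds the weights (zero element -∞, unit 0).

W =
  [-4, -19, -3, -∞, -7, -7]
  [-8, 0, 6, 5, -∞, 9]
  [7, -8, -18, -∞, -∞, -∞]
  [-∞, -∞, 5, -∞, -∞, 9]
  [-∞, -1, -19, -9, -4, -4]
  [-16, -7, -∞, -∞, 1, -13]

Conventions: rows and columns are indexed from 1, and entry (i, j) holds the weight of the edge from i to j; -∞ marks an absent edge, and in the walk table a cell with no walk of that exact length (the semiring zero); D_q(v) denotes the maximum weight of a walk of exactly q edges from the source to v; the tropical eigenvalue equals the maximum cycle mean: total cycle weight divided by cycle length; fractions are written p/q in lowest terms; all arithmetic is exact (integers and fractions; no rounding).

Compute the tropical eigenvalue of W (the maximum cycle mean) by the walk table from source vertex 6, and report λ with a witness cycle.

q=0: [-∞, -∞, -∞, -∞, -∞, 0]
q=1: [-16, -7, -∞, -∞, 1, -13]
q=2: [-15, 0, -1, -2, -3, 2]
q=3: [6, 0, 6, 5, 3, 9]
q=4: [13, 2, 10, 5, 10, 14]
q=5: [17, 9, 10, 7, 15, 14]
q=6: [17, 14, 15, 14, 15, 18]
Optimal cycle mean attained by: cycle 2->4->6->5->2, total 5 + 9 + 1 + (-1), length 4.
Answer: λ = 7/2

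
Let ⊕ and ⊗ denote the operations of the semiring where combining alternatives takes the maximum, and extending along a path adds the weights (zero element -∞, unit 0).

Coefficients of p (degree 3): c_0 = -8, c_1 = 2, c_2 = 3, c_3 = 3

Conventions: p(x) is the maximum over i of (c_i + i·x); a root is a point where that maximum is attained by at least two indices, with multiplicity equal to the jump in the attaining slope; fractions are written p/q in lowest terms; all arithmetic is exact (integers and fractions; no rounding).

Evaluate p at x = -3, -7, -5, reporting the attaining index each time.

p(-3) = max(-8+0·(-3)=-8, 2+1·(-3)=-1, 3+2·(-3)=-3, 3+3·(-3)=-6) = -1 (attained by i=1)
p(-7) = max(-8+0·(-7)=-8, 2+1·(-7)=-5, 3+2·(-7)=-11, 3+3·(-7)=-18) = -5 (attained by i=1)
p(-5) = max(-8+0·(-5)=-8, 2+1·(-5)=-3, 3+2·(-5)=-7, 3+3·(-5)=-12) = -3 (attained by i=1)
Answer: p(-3) = -1; p(-7) = -5; p(-5) = -3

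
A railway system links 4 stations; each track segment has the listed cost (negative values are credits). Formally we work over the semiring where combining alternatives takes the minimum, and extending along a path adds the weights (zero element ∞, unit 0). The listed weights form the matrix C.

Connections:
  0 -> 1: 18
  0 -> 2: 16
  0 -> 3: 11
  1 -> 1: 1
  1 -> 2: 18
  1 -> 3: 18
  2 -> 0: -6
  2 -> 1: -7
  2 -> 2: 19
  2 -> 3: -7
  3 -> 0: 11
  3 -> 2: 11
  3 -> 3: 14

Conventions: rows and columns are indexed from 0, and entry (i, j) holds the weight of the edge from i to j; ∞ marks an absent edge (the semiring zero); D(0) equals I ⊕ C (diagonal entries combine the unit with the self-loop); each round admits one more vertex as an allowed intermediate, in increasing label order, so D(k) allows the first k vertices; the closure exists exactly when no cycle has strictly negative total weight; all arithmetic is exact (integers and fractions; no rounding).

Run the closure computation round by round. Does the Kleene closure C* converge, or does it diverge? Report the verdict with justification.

D(0):
  [0, 18, 16, 11]
  [∞, 0, 18, 18]
  [-6, -7, 0, -7]
  [11, ∞, 11, 0]
D(1):
  [0, 18, 16, 11]
  [∞, 0, 18, 18]
  [-6, -7, 0, -7]
  [11, 29, 11, 0]
D(2):
  [0, 18, 16, 11]
  [∞, 0, 18, 18]
  [-6, -7, 0, -7]
  [11, 29, 11, 0]
D(3):
  [0, 9, 16, 9]
  [12, 0, 18, 11]
  [-6, -7, 0, -7]
  [5, 4, 11, 0]
D(4):
  [0, 9, 16, 9]
  [12, 0, 18, 11]
  [-6, -7, 0, -7]
  [5, 4, 11, 0]
Key observation: every diagonal entry stays at the unit through all rounds, so no improving cycle exists.
Answer: CONVERGES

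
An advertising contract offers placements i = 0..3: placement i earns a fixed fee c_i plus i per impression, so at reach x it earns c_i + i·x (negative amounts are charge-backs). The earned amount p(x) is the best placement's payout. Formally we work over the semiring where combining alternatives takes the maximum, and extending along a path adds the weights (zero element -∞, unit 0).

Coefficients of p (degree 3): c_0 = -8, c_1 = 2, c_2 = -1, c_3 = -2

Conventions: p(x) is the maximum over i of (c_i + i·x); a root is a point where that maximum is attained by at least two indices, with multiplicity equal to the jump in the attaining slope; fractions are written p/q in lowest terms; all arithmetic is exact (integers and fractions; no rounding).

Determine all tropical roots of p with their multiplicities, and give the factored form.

hull edge (i=0, c=-8) to (i=1, c=2): slope 10, span 1
hull edge (i=1, c=2) to (i=3, c=-2): slope -2, span 2
Factored form: p(x) = -2 ⊗ (x ⊕ (-10)) ⊗ (x ⊕ 2) ⊗ (x ⊕ 2)
Answer: roots = -10 (mult 1), 2 (mult 2)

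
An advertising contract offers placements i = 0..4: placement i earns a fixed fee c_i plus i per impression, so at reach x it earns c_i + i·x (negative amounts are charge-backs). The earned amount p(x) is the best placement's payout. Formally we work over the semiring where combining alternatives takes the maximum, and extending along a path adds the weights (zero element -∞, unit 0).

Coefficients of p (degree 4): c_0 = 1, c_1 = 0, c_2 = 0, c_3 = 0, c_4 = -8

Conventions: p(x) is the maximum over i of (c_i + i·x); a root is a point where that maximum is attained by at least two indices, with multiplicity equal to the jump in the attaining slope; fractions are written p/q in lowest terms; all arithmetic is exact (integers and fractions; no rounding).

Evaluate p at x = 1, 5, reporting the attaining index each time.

p(1) = max(1+0·1=1, 0+1·1=1, 0+2·1=2, 0+3·1=3, -8+4·1=-4) = 3 (attained by i=3)
p(5) = max(1+0·5=1, 0+1·5=5, 0+2·5=10, 0+3·5=15, -8+4·5=12) = 15 (attained by i=3)
Answer: p(1) = 3; p(5) = 15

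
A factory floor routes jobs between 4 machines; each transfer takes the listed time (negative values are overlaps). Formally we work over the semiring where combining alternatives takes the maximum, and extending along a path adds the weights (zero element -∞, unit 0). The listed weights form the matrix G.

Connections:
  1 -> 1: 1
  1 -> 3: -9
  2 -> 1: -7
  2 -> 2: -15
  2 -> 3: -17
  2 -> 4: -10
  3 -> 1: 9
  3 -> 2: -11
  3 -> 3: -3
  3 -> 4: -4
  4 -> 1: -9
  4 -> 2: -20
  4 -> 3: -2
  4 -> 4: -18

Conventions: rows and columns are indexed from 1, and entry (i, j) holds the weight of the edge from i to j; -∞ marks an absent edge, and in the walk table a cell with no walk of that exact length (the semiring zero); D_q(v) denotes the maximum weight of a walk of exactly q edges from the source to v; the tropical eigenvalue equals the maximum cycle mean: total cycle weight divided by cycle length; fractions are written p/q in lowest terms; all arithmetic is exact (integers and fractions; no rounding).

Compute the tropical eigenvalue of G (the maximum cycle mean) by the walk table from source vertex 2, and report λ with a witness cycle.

q=0: [-∞, 0, -∞, -∞]
q=1: [-7, -15, -17, -10]
q=2: [-6, -28, -12, -21]
q=3: [-3, -23, -15, -16]
q=4: [-2, -26, -12, -19]
Optimal cycle mean attained by: cycle 1->1, total 1, length 1.
Answer: λ = 1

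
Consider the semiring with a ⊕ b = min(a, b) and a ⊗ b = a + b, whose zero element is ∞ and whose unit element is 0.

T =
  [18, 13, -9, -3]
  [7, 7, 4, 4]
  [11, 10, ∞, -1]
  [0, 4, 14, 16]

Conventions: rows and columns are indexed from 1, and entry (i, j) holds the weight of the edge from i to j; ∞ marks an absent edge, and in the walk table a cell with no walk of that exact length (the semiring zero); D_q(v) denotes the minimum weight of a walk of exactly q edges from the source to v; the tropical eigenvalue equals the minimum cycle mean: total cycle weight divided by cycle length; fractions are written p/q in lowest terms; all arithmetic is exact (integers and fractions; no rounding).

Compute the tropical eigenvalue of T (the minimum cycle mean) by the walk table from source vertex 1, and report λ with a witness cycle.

q=0: [0, ∞, ∞, ∞]
q=1: [18, 13, -9, -3]
q=2: [-3, 1, 9, -10]
q=3: [-10, -6, -12, -6]
q=4: [-6, -2, -19, -13]
Optimal cycle mean attained by: cycle 1->3->4->1, total (-9) + (-1) + 0, length 3.
Answer: λ = -10/3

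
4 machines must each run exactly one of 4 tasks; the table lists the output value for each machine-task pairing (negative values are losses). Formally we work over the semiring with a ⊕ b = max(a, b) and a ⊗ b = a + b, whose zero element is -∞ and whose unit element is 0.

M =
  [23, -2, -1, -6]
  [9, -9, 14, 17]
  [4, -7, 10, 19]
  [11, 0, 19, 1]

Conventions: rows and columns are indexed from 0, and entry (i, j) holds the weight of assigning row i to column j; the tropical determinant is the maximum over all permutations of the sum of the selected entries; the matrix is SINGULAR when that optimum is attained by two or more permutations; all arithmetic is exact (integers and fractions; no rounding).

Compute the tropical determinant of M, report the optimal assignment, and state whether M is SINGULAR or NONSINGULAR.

σ = (0, 1, 2, 3): 23 + (-9) + 10 + 1 = 25
σ = (0, 1, 3, 2): 23 + (-9) + 19 + 19 = 52
σ = (0, 2, 1, 3): 23 + 14 + (-7) + 1 = 31
σ = (0, 2, 3, 1): 23 + 14 + 19 + 0 = 56
σ = (0, 3, 1, 2): 23 + 17 + (-7) + 19 = 52
σ = (0, 3, 2, 1): 23 + 17 + 10 + 0 = 50
σ = (1, 0, 2, 3): (-2) + 9 + 10 + 1 = 18
σ = (1, 0, 3, 2): (-2) + 9 + 19 + 19 = 45
σ = (1, 2, 0, 3): (-2) + 14 + 4 + 1 = 17
σ = (1, 2, 3, 0): (-2) + 14 + 19 + 11 = 42
σ = (1, 3, 0, 2): (-2) + 17 + 4 + 19 = 38
σ = (1, 3, 2, 0): (-2) + 17 + 10 + 11 = 36
σ = (2, 0, 1, 3): (-1) + 9 + (-7) + 1 = 2
σ = (2, 0, 3, 1): (-1) + 9 + 19 + 0 = 27
σ = (2, 1, 0, 3): (-1) + (-9) + 4 + 1 = -5
σ = (2, 1, 3, 0): (-1) + (-9) + 19 + 11 = 20
σ = (2, 3, 0, 1): (-1) + 17 + 4 + 0 = 20
σ = (2, 3, 1, 0): (-1) + 17 + (-7) + 11 = 20
σ = (3, 0, 1, 2): (-6) + 9 + (-7) + 19 = 15
σ = (3, 0, 2, 1): (-6) + 9 + 10 + 0 = 13
σ = (3, 1, 0, 2): (-6) + (-9) + 4 + 19 = 8
σ = (3, 1, 2, 0): (-6) + (-9) + 10 + 11 = 6
σ = (3, 2, 0, 1): (-6) + 14 + 4 + 0 = 12
σ = (3, 2, 1, 0): (-6) + 14 + (-7) + 11 = 12
Optimal value attained by: σ = (0, 2, 3, 1).
Answer: det⊕(M) = 56; verdict: NONSINGULAR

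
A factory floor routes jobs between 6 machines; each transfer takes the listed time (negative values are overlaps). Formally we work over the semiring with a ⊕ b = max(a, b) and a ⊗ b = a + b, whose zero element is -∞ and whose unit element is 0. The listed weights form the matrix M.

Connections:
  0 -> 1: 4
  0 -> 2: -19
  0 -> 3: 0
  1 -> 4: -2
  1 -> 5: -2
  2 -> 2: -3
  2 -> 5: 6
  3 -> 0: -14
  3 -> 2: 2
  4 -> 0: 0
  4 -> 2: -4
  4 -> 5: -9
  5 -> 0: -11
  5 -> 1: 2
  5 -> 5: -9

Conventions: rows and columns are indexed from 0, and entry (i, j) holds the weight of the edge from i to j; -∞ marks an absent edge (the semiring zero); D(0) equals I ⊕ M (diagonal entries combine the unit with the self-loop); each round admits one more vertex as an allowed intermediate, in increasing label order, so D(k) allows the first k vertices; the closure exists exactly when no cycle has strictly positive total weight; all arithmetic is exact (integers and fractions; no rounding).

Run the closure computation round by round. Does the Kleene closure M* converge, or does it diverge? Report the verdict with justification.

D(0):
  [0, 4, -19, 0, -∞, -∞]
  [-∞, 0, -∞, -∞, -2, -2]
  [-∞, -∞, 0, -∞, -∞, 6]
  [-14, -∞, 2, 0, -∞, -∞]
  [0, -∞, -4, -∞, 0, -9]
  [-11, 2, -∞, -∞, -∞, 0]
D(1):
  [0, 4, -19, 0, -∞, -∞]
  [-∞, 0, -∞, -∞, -2, -2]
  [-∞, -∞, 0, -∞, -∞, 6]
  [-14, -10, 2, 0, -∞, -∞]
  [0, 4, -4, 0, 0, -9]
  [-11, 2, -30, -11, -∞, 0]
Detection: at round 2, diagonal entry (4, 4) turns strictly positive.
Key observation: the cycle 4->0->1->4 has total weight 0 + 4 + (-2), which is strictly positive.
Answer: DIVERGES — positive cycle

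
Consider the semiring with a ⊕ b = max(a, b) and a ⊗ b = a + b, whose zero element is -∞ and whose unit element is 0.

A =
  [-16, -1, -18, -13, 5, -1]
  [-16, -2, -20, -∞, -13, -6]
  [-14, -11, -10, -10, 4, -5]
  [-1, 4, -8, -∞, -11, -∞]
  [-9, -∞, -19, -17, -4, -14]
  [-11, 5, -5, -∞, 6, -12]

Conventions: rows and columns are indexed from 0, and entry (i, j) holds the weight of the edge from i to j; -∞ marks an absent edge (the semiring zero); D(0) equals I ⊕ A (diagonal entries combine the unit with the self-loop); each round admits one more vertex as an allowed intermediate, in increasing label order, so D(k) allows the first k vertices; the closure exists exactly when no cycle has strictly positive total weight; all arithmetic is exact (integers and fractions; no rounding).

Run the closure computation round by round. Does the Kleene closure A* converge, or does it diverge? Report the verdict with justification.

D(0):
  [0, -1, -18, -13, 5, -1]
  [-16, 0, -20, -∞, -13, -6]
  [-14, -11, 0, -10, 4, -5]
  [-1, 4, -8, 0, -11, -∞]
  [-9, -∞, -19, -17, 0, -14]
  [-11, 5, -5, -∞, 6, 0]
D(1):
  [0, -1, -18, -13, 5, -1]
  [-16, 0, -20, -29, -11, -6]
  [-14, -11, 0, -10, 4, -5]
  [-1, 4, -8, 0, 4, -2]
  [-9, -10, -19, -17, 0, -10]
  [-11, 5, -5, -24, 6, 0]
D(2):
  [0, -1, -18, -13, 5, -1]
  [-16, 0, -20, -29, -11, -6]
  [-14, -11, 0, -10, 4, -5]
  [-1, 4, -8, 0, 4, -2]
  [-9, -10, -19, -17, 0, -10]
  [-11, 5, -5, -24, 6, 0]
D(3):
  [0, -1, -18, -13, 5, -1]
  [-16, 0, -20, -29, -11, -6]
  [-14, -11, 0, -10, 4, -5]
  [-1, 4, -8, 0, 4, -2]
  [-9, -10, -19, -17, 0, -10]
  [-11, 5, -5, -15, 6, 0]
D(4):
  [0, -1, -18, -13, 5, -1]
  [-16, 0, -20, -29, -11, -6]
  [-11, -6, 0, -10, 4, -5]
  [-1, 4, -8, 0, 4, -2]
  [-9, -10, -19, -17, 0, -10]
  [-11, 5, -5, -15, 6, 0]
D(5):
  [0, -1, -14, -12, 5, -1]
  [-16, 0, -20, -28, -11, -6]
  [-5, -6, 0, -10, 4, -5]
  [-1, 4, -8, 0, 4, -2]
  [-9, -10, -19, -17, 0, -10]
  [-3, 5, -5, -11, 6, 0]
D(6):
  [0, 4, -6, -12, 5, -1]
  [-9, 0, -11, -17, 0, -6]
  [-5, 0, 0, -10, 4, -5]
  [-1, 4, -7, 0, 4, -2]
  [-9, -5, -15, -17, 0, -10]
  [-3, 5, -5, -11, 6, 0]
Key observation: every diagonal entry stays at the unit through all rounds, so no improving cycle exists.
Answer: CONVERGES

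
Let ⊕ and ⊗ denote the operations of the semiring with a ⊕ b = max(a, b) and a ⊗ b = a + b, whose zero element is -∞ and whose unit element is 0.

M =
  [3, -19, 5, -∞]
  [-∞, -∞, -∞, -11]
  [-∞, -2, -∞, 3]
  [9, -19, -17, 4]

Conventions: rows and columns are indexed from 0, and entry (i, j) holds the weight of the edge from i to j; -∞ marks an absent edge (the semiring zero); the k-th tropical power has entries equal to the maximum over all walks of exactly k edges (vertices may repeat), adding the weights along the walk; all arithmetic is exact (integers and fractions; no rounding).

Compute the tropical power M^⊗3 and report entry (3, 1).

M^⊗2:
  [6, 3, 8, 8]
  [-2, -30, -28, -7]
  [12, -16, -14, 7]
  [13, -10, 14, 8]
M^⊗3:
  [17, 6, 11, 12]
  [2, -21, 3, -3]
  [16, -7, 17, 11]
  [17, 12, 18, 17]
Key observation: the optimum is the walk 3->0->2->1, with weight 9 + 5 + (-2) = 12.
Optimal value attained by: walk 3->0->2->1.
Answer: (M^⊗3)[3][1] = 12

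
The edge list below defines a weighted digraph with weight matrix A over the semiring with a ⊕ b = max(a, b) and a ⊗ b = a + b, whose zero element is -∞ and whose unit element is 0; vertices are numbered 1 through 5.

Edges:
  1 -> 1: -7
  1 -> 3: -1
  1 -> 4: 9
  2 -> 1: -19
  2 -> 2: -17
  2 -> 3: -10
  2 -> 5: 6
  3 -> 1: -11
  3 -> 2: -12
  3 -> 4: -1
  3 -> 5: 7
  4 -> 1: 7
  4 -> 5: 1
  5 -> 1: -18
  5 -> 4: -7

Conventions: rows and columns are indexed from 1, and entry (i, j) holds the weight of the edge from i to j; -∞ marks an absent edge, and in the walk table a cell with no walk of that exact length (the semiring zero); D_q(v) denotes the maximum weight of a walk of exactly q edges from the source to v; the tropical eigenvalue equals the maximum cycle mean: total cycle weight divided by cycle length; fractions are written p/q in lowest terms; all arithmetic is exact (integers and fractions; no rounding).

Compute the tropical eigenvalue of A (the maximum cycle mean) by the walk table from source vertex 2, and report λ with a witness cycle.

q=0: [-∞, 0, -∞, -∞, -∞]
q=1: [-19, -17, -10, -∞, 6]
q=2: [-12, -22, -20, -1, -3]
q=3: [6, -32, -13, -3, 0]
q=4: [4, -25, 5, 15, -2]
q=5: [22, -7, 3, 13, 16]
Optimal cycle mean attained by: cycle 1->4->1, total 9 + 7, length 2.
Answer: λ = 8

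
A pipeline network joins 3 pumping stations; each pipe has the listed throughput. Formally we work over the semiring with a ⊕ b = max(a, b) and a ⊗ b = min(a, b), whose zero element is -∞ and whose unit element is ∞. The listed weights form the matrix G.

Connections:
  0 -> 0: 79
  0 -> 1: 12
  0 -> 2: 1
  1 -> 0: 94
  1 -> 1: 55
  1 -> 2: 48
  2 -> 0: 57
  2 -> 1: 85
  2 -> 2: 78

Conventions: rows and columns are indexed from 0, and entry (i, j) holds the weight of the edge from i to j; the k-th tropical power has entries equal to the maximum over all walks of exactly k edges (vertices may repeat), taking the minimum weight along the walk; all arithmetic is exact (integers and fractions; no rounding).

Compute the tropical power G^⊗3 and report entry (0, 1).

G^⊗2:
  [79, 12, 12]
  [79, 55, 48]
  [85, 78, 78]
G^⊗3:
  [79, 12, 12]
  [79, 55, 48]
  [79, 78, 78]
Key observation: the optimum is the walk 0->0->0->1, with weight 79 min 79 min 12 = 12.
Optimal value attained by: walk 0->0->0->1.
Answer: (G^⊗3)[0][1] = 12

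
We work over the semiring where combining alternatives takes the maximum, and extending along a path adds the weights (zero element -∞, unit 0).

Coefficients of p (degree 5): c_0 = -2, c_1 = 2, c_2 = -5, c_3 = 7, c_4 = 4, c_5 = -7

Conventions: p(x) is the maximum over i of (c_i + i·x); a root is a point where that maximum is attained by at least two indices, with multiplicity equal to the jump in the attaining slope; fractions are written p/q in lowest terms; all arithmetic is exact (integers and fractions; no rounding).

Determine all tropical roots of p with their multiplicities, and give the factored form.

hull edge (i=0, c=-2) to (i=1, c=2): slope 4, span 1
hull edge (i=1, c=2) to (i=3, c=7): slope 5/2, span 2
hull edge (i=3, c=7) to (i=4, c=4): slope -3, span 1
hull edge (i=4, c=4) to (i=5, c=-7): slope -11, span 1
Factored form: p(x) = -7 ⊗ (x ⊕ (-4)) ⊗ (x ⊕ (-5/2)) ⊗ (x ⊕ (-5/2)) ⊗ (x ⊕ 3) ⊗ (x ⊕ 11)
Answer: roots = -4 (mult 1), -5/2 (mult 2), 3 (mult 1), 11 (mult 1)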